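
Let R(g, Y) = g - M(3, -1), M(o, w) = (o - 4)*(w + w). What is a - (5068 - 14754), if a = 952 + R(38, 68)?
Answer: 10674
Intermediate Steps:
M(o, w) = 2*w*(-4 + o) (M(o, w) = (-4 + o)*(2*w) = 2*w*(-4 + o))
R(g, Y) = -2 + g (R(g, Y) = g - 2*(-1)*(-4 + 3) = g - 2*(-1)*(-1) = g - 1*2 = g - 2 = -2 + g)
a = 988 (a = 952 + (-2 + 38) = 952 + 36 = 988)
a - (5068 - 14754) = 988 - (5068 - 14754) = 988 - 1*(-9686) = 988 + 9686 = 10674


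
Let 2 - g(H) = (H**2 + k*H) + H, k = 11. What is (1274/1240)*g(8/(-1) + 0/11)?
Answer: 10829/310 ≈ 34.932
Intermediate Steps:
g(H) = 2 - H**2 - 12*H (g(H) = 2 - ((H**2 + 11*H) + H) = 2 - (H**2 + 12*H) = 2 + (-H**2 - 12*H) = 2 - H**2 - 12*H)
(1274/1240)*g(8/(-1) + 0/11) = (1274/1240)*(2 - (8/(-1) + 0/11)**2 - 12*(8/(-1) + 0/11)) = (1274*(1/1240))*(2 - (8*(-1) + 0*(1/11))**2 - 12*(8*(-1) + 0*(1/11))) = 637*(2 - (-8 + 0)**2 - 12*(-8 + 0))/620 = 637*(2 - 1*(-8)**2 - 12*(-8))/620 = 637*(2 - 1*64 + 96)/620 = 637*(2 - 64 + 96)/620 = (637/620)*34 = 10829/310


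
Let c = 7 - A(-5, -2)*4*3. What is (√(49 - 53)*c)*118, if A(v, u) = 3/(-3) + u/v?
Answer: 16756*I/5 ≈ 3351.2*I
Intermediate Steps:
A(v, u) = -1 + u/v (A(v, u) = 3*(-⅓) + u/v = -1 + u/v)
c = 71/5 (c = 7 - ((-2 - 1*(-5))/(-5))*4*3 = 7 - -(-2 + 5)/5*4*3 = 7 - -⅕*3*4*3 = 7 - (-⅗*4)*3 = 7 - (-12)*3/5 = 7 - 1*(-36/5) = 7 + 36/5 = 71/5 ≈ 14.200)
(√(49 - 53)*c)*118 = (√(49 - 53)*(71/5))*118 = (√(-4)*(71/5))*118 = ((2*I)*(71/5))*118 = (142*I/5)*118 = 16756*I/5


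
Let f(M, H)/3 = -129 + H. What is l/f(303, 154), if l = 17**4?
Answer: 83521/75 ≈ 1113.6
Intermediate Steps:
f(M, H) = -387 + 3*H (f(M, H) = 3*(-129 + H) = -387 + 3*H)
l = 83521
l/f(303, 154) = 83521/(-387 + 3*154) = 83521/(-387 + 462) = 83521/75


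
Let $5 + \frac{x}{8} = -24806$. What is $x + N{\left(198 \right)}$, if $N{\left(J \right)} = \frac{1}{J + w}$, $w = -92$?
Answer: $- \frac{21039727}{106} \approx -1.9849 \cdot 10^{5}$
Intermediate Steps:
$x = -198488$ ($x = -40 + 8 \left(-24806\right) = -40 - 198448 = -198488$)
$N{\left(J \right)} = \frac{1}{-92 + J}$ ($N{\left(J \right)} = \frac{1}{J - 92} = \frac{1}{-92 + J}$)
$x + N{\left(198 \right)} = -198488 + \frac{1}{-92 + 198} = -198488 + \frac{1}{106} = - \frac{21039727}{106}$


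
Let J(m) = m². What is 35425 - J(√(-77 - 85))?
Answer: 35587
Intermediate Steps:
35425 - J(√(-77 - 85)) = 35425 - (√(-77 - 85))² = 35425 - (√(-162))² = 35425 - (9*I*√2)² = 35425 - 1*(-162) = 35425 + 162 = 35587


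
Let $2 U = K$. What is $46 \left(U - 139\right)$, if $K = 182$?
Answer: $-2208$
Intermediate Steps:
$U = 91$ ($U = \frac{1}{2} \cdot 182 = 91$)
$46 \left(U - 139\right) = 46 \left(91 - 139\right) = 46 \left(-48\right) = -2208$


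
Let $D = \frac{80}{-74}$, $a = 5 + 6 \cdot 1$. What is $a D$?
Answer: $- \frac{440}{37} \approx -11.892$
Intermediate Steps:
$a = 11$ ($a = 5 + 6 = 11$)
$D = - \frac{40}{37}$ ($D = 80 \left(- \frac{1}{74}\right) = - \frac{40}{37} \approx -1.0811$)
$a D = 11 \left(- \frac{40}{37}\right) = - \frac{440}{37}$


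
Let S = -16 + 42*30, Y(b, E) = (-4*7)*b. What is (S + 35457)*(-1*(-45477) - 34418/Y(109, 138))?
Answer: 363943426973/218 ≈ 1.6695e+9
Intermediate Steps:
Y(b, E) = -28*b
S = 1244 (S = -16 + 1260 = 1244)
(S + 35457)*(-1*(-45477) - 34418/Y(109, 138)) = (1244 + 35457)*(-1*(-45477) - 34418/((-28*109))) = 36701*(45477 - 34418/(-3052)) = 36701*(45477 - 34418*(-1/3052)) = 36701*(45477 + 17209/1526) = 36701*(69415111/1526) = 363943426973/218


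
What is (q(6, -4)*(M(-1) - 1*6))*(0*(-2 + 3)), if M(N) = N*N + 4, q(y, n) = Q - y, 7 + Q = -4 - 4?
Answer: 0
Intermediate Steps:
Q = -15 (Q = -7 + (-4 - 4) = -7 - 8 = -15)
q(y, n) = -15 - y
M(N) = 4 + N² (M(N) = N² + 4 = 4 + N²)
(q(6, -4)*(M(-1) - 1*6))*(0*(-2 + 3)) = ((-15 - 1*6)*((4 + (-1)²) - 1*6))*(0*(-2 + 3)) = ((-15 - 6)*((4 + 1) - 6))*(0*1) = -21*(5 - 6)*0 = -21*(-1)*0 = 21*0 = 0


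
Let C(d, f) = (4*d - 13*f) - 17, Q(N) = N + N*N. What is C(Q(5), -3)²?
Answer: 20164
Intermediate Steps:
Q(N) = N + N²
C(d, f) = -17 - 13*f + 4*d (C(d, f) = (-13*f + 4*d) - 17 = -17 - 13*f + 4*d)
C(Q(5), -3)² = (-17 - 13*(-3) + 4*(5*(1 + 5)))² = (-17 + 39 + 4*(5*6))² = (-17 + 39 + 4*30)² = (-17 + 39 + 120)² = 142² = 20164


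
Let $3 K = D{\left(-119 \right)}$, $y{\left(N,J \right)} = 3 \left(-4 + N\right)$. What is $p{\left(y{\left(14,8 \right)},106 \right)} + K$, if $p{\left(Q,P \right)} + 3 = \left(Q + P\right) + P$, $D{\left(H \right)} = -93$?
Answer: $208$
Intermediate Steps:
$y{\left(N,J \right)} = -12 + 3 N$
$p{\left(Q,P \right)} = -3 + Q + 2 P$ ($p{\left(Q,P \right)} = -3 + \left(\left(Q + P\right) + P\right) = -3 + \left(\left(P + Q\right) + P\right) = -3 + \left(Q + 2 P\right) = -3 + Q + 2 P$)
$K = -31$ ($K = \frac{1}{3} \left(-93\right) = -31$)
$p{\left(y{\left(14,8 \right)},106 \right)} + K = \left(-3 + \left(-12 + 3 \cdot 14\right) + 2 \cdot 106\right) - 31 = \left(-3 + \left(-12 + 42\right) + 212\right) - 31 = \left(-3 + 30 + 212\right) - 31 = 239 - 31 = 208$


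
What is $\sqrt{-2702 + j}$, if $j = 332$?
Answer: $i \sqrt{2370} \approx 48.683 i$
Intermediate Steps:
$\sqrt{-2702 + j} = \sqrt{-2702 + 332} = \sqrt{-2370} = i \sqrt{2370}$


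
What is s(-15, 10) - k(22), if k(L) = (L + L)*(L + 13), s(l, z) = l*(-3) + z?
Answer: -1485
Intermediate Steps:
s(l, z) = z - 3*l (s(l, z) = -3*l + z = z - 3*l)
k(L) = 2*L*(13 + L) (k(L) = (2*L)*(13 + L) = 2*L*(13 + L))
s(-15, 10) - k(22) = (10 - 3*(-15)) - 2*22*(13 + 22) = (10 + 45) - 2*22*35 = 55 - 1*1540 = 55 - 1540 = -1485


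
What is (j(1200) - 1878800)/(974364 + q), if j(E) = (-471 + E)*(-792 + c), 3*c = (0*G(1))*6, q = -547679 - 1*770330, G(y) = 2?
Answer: 2456168/343645 ≈ 7.1474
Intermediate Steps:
q = -1318009 (q = -547679 - 770330 = -1318009)
c = 0 (c = ((0*2)*6)/3 = (0*6)/3 = (⅓)*0 = 0)
j(E) = 373032 - 792*E (j(E) = (-471 + E)*(-792 + 0) = (-471 + E)*(-792) = 373032 - 792*E)
(j(1200) - 1878800)/(974364 + q) = ((373032 - 792*1200) - 1878800)/(974364 - 1318009) = ((373032 - 950400) - 1878800)/(-343645) = (-577368 - 1878800)*(-1/343645) = -2456168*(-1/343645) = 2456168/343645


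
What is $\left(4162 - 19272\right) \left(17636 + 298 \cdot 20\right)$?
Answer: $-356535560$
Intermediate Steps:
$\left(4162 - 19272\right) \left(17636 + 298 \cdot 20\right) = - 15110 \left(17636 + 5960\right) = \left(-15110\right) 23596 = -356535560$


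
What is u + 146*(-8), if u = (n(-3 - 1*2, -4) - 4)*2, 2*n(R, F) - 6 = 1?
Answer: -1169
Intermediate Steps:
n(R, F) = 7/2 (n(R, F) = 3 + (1/2)*1 = 3 + 1/2 = 7/2)
u = -1 (u = (7/2 - 4)*2 = -1/2*2 = -1)
u + 146*(-8) = -1 + 146*(-8) = -1 - 1168 = -1169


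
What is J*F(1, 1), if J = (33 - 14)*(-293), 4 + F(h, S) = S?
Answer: 16701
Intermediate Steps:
F(h, S) = -4 + S
J = -5567 (J = 19*(-293) = -5567)
J*F(1, 1) = -5567*(-4 + 1) = -5567*(-3) = 16701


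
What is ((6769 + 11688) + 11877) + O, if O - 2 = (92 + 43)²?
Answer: 48561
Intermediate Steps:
O = 18227 (O = 2 + (92 + 43)² = 2 + 135² = 2 + 18225 = 18227)
((6769 + 11688) + 11877) + O = ((6769 + 11688) + 11877) + 18227 = (18457 + 11877) + 18227 = 30334 + 18227 = 48561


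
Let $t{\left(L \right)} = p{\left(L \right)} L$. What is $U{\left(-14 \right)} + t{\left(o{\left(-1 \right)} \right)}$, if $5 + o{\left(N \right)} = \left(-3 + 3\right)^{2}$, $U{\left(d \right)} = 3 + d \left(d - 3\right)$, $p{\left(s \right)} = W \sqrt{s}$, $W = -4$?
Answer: $241 + 20 i \sqrt{5} \approx 241.0 + 44.721 i$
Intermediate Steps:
$p{\left(s \right)} = - 4 \sqrt{s}$
$U{\left(d \right)} = 3 + d \left(-3 + d\right)$ ($U{\left(d \right)} = 3 + d \left(d - 3\right) = 3 + d \left(-3 + d\right)$)
$o{\left(N \right)} = -5$ ($o{\left(N \right)} = -5 + \left(-3 + 3\right)^{2} = -5 + 0^{2} = -5 + 0 = -5$)
$t{\left(L \right)} = - 4 L^{\frac{3}{2}}$ ($t{\left(L \right)} = - 4 \sqrt{L} L = - 4 L^{\frac{3}{2}}$)
$U{\left(-14 \right)} + t{\left(o{\left(-1 \right)} \right)} = \left(3 + \left(-14\right)^{2} - -42\right) - 4 \left(-5\right)^{\frac{3}{2}} = \left(3 + 196 + 42\right) - 4 \left(- 5 i \sqrt{5}\right) = 241 + 20 i \sqrt{5}$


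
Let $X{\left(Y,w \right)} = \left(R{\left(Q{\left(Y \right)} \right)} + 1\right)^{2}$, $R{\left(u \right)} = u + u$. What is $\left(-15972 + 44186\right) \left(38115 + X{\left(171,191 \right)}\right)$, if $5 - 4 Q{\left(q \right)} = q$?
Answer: $1265087546$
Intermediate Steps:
$Q{\left(q \right)} = \frac{5}{4} - \frac{q}{4}$
$R{\left(u \right)} = 2 u$
$X{\left(Y,w \right)} = \left(\frac{7}{2} - \frac{Y}{2}\right)^{2}$ ($X{\left(Y,w \right)} = \left(2 \left(\frac{5}{4} - \frac{Y}{4}\right) + 1\right)^{2} = \left(\left(\frac{5}{2} - \frac{Y}{2}\right) + 1\right)^{2} = \left(\frac{7}{2} - \frac{Y}{2}\right)^{2}$)
$\left(-15972 + 44186\right) \left(38115 + X{\left(171,191 \right)}\right) = \left(-15972 + 44186\right) \left(38115 + \frac{\left(-7 + 171\right)^{2}}{4}\right) = 28214 \left(38115 + \frac{164^{2}}{4}\right) = 28214 \left(38115 + \frac{1}{4} \cdot 26896\right) = 28214 \left(38115 + 6724\right) = 28214 \cdot 44839 = 1265087546$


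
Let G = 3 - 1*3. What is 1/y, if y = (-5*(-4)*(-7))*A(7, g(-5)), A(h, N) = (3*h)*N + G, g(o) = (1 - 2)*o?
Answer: -1/14700 ≈ -6.8027e-5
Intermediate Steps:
G = 0 (G = 3 - 3 = 0)
g(o) = -o
A(h, N) = 3*N*h (A(h, N) = (3*h)*N + 0 = 3*N*h + 0 = 3*N*h)
y = -14700 (y = (-5*(-4)*(-7))*(3*(-1*(-5))*7) = (20*(-7))*(3*5*7) = -140*105 = -14700)
1/y = 1/(-14700) = -1/14700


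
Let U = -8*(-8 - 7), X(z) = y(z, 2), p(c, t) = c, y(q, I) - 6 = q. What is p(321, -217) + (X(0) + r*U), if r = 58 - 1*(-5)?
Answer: 7887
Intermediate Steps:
y(q, I) = 6 + q
X(z) = 6 + z
U = 120 (U = -8*(-15) = 120)
r = 63 (r = 58 + 5 = 63)
p(321, -217) + (X(0) + r*U) = 321 + ((6 + 0) + 63*120) = 321 + (6 + 7560) = 321 + 7566 = 7887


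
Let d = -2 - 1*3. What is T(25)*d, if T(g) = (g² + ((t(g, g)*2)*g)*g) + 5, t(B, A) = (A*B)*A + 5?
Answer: -97690650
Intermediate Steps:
t(B, A) = 5 + B*A² (t(B, A) = B*A² + 5 = 5 + B*A²)
T(g) = 5 + g² + g²*(10 + 2*g³) (T(g) = (g² + (((5 + g*g²)*2)*g)*g) + 5 = (g² + (((5 + g³)*2)*g)*g) + 5 = (g² + ((10 + 2*g³)*g)*g) + 5 = (g² + (g*(10 + 2*g³))*g) + 5 = (g² + g²*(10 + 2*g³)) + 5 = 5 + g² + g²*(10 + 2*g³))
d = -5 (d = -2 - 3 = -5)
T(25)*d = (5 + 2*25⁵ + 11*25²)*(-5) = (5 + 2*9765625 + 11*625)*(-5) = (5 + 19531250 + 6875)*(-5) = 19538130*(-5) = -97690650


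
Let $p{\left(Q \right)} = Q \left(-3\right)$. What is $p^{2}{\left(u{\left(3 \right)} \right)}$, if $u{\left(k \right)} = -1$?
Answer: $9$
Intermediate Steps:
$p{\left(Q \right)} = - 3 Q$
$p^{2}{\left(u{\left(3 \right)} \right)} = \left(\left(-3\right) \left(-1\right)\right)^{2} = 3^{2} = 9$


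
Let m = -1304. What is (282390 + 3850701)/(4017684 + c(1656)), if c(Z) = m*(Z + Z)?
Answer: -1377697/100388 ≈ -13.724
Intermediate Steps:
c(Z) = -2608*Z (c(Z) = -1304*(Z + Z) = -2608*Z)
(282390 + 3850701)/(4017684 + c(1656)) = (282390 + 3850701)/(4017684 - 2608*1656) = 4133091/(4017684 - 4318848) = 4133091/(-301164) = 4133091*(-1/301164) = -1377697/100388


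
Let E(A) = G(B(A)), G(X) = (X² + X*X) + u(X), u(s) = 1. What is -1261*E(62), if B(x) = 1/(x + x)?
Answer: -9695829/7688 ≈ -1261.2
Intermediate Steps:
B(x) = 1/(2*x)
G(X) = 1 + 2*X² (G(X) = (X² + X*X) + 1 = (X² + X²) + 1 = 2*X² + 1 = 1 + 2*X²)
E(A) = 1 + 1/(2*A²) (E(A) = 1 + 2*(1/(2*A))² = 1 + 2*(1/(4*A²)) = 1 + 1/(2*A²))
-1261*E(62) = -1261*(1 + (½)/62²) = -1261*(1 + (½)*(1/3844)) = -1261*(1 + 1/7688) = -1261*7689/7688 = -9695829/7688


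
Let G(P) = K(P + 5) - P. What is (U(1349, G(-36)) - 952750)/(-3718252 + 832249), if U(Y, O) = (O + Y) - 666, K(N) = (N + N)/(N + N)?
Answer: 952030/2886003 ≈ 0.32988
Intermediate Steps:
K(N) = 1 (K(N) = (2*N)/((2*N)) = (2*N)*(1/(2*N)) = 1)
G(P) = 1 - P
U(Y, O) = -666 + O + Y
(U(1349, G(-36)) - 952750)/(-3718252 + 832249) = ((-666 + (1 - 1*(-36)) + 1349) - 952750)/(-3718252 + 832249) = ((-666 + (1 + 36) + 1349) - 952750)/(-2886003) = ((-666 + 37 + 1349) - 952750)*(-1/2886003) = (720 - 952750)*(-1/2886003) = -952030*(-1/2886003) = 952030/2886003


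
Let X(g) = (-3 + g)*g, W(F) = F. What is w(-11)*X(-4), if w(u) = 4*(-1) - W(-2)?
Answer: -56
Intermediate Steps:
w(u) = -2 (w(u) = 4*(-1) - 1*(-2) = -4 + 2 = -2)
X(g) = g*(-3 + g)
w(-11)*X(-4) = -(-8)*(-3 - 4) = -(-8)*(-7) = -2*28 = -56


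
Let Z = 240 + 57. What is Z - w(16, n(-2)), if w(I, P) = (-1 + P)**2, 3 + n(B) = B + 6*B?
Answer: -27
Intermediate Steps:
n(B) = -3 + 7*B (n(B) = -3 + (B + 6*B) = -3 + 7*B)
Z = 297
Z - w(16, n(-2)) = 297 - (-1 + (-3 + 7*(-2)))**2 = 297 - (-1 + (-3 - 14))**2 = 297 - (-1 - 17)**2 = 297 - 1*(-18)**2 = 297 - 1*324 = 297 - 324 = -27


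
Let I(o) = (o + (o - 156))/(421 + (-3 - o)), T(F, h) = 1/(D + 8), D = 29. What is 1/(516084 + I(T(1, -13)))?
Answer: 3093/1596246658 ≈ 1.9377e-6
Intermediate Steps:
T(F, h) = 1/37 (T(F, h) = 1/(29 + 8) = 1/37)
I(o) = (-156 + 2*o)/(418 - o) (I(o) = (o + (-156 + o))/(418 - o) = (-156 + 2*o)/(418 - o))
1/(516084 + I(T(1, -13))) = 1/(516084 + 2*(78 - 1*1/37)/(-418 + 1/37)) = 1/(516084 + 2*(78 - 1/37)/(-15465/37)) = 1/(516084 + 2*(-37/15465)*(2885/37)) = 1/(516084 - 1154/3093) = 1/(1596246658/3093) = 3093/1596246658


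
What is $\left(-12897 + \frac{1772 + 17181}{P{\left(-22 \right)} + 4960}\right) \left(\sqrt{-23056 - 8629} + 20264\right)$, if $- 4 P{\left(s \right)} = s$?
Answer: $- \frac{2594647161064}{9931} - \frac{128042201 i \sqrt{31685}}{9931} \approx -2.6127 \cdot 10^{8} - 2.295 \cdot 10^{6} i$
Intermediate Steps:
$P{\left(s \right)} = - \frac{s}{4}$
$\left(-12897 + \frac{1772 + 17181}{P{\left(-22 \right)} + 4960}\right) \left(\sqrt{-23056 - 8629} + 20264\right) = \left(-12897 + \frac{1772 + 17181}{\left(- \frac{1}{4}\right) \left(-22\right) + 4960}\right) \left(\sqrt{-23056 - 8629} + 20264\right) = \left(-12897 + \frac{18953}{\frac{11}{2} + 4960}\right) \left(\sqrt{-31685} + 20264\right) = \left(-12897 + \frac{18953}{\frac{9931}{2}}\right) \left(i \sqrt{31685} + 20264\right) = \left(-12897 + 18953 \cdot \frac{2}{9931}\right) \left(20264 + i \sqrt{31685}\right) = \left(-12897 + \frac{37906}{9931}\right) \left(20264 + i \sqrt{31685}\right) = - \frac{128042201 \left(20264 + i \sqrt{31685}\right)}{9931} = - \frac{2594647161064}{9931} - \frac{128042201 i \sqrt{31685}}{9931}$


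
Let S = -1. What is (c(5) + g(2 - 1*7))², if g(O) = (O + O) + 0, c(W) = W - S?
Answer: 16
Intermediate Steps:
c(W) = 1 + W (c(W) = W - 1*(-1) = W + 1 = 1 + W)
g(O) = 2*O (g(O) = 2*O + 0 = 2*O)
(c(5) + g(2 - 1*7))² = ((1 + 5) + 2*(2 - 1*7))² = (6 + 2*(2 - 7))² = (6 + 2*(-5))² = (6 - 10)² = (-4)² = 16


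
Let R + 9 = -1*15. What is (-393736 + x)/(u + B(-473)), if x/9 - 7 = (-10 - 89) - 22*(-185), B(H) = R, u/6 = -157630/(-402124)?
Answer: 35983462954/2176299 ≈ 16534.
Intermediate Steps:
R = -24 (R = -9 - 1*15 = -9 - 15 = -24)
u = 236445/100531 (u = 6*(-157630/(-402124)) = 6*(-157630*(-1/402124)) = 6*(78815/201062) = 236445/100531 ≈ 2.3520)
B(H) = -24
x = 35802 (x = 63 + 9*((-10 - 89) - 22*(-185)) = 63 + 9*(-99 + 4070) = 63 + 9*3971 = 63 + 35739 = 35802)
(-393736 + x)/(u + B(-473)) = (-393736 + 35802)/(236445/100531 - 24) = -357934/(-2176299/100531) = -357934*(-100531/2176299) = 35983462954/2176299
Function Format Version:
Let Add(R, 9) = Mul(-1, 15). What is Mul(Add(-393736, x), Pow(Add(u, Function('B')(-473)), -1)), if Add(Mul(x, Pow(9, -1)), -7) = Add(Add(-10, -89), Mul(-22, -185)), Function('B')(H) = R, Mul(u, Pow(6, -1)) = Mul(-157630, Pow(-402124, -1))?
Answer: Rational(35983462954, 2176299) ≈ 16534.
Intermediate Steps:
R = -24 (R = Add(-9, Mul(-1, 15)) = Add(-9, -15) = -24)
u = Rational(236445, 100531) (u = Mul(6, Mul(-157630, Pow(-402124, -1))) = Mul(6, Mul(-157630, Rational(-1, 402124))) = Mul(6, Rational(78815, 201062)) = Rational(236445, 100531) ≈ 2.3520)
Function('B')(H) = -24
x = 35802 (x = Add(63, Mul(9, Add(Add(-10, -89), Mul(-22, -185)))) = Add(63, Mul(9, Add(-99, 4070))) = Add(63, Mul(9, 3971)) = Add(63, 35739) = 35802)
Mul(Add(-393736, x), Pow(Add(u, Function('B')(-473)), -1)) = Mul(Add(-393736, 35802), Pow(Add(Rational(236445, 100531), -24), -1)) = Mul(-357934, Pow(Rational(-2176299, 100531), -1)) = Mul(-357934, Rational(-100531, 2176299)) = Rational(35983462954, 2176299)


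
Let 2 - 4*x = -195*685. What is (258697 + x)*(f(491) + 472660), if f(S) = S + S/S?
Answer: 138203559120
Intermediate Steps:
x = 133577/4 (x = ½ - (-195)*685/4 = ½ - ¼*(-133575) = ½ + 133575/4 = 133577/4 ≈ 33394.)
f(S) = 1 + S (f(S) = S + 1 = 1 + S)
(258697 + x)*(f(491) + 472660) = (258697 + 133577/4)*((1 + 491) + 472660) = 1168365*(492 + 472660)/4 = (1168365/4)*473152 = 138203559120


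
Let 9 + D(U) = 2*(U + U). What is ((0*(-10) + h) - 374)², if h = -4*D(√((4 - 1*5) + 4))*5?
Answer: 56836 + 31040*√3 ≈ 1.1060e+5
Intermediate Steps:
D(U) = -9 + 4*U (D(U) = -9 + 2*(U + U) = -9 + 2*(2*U) = -9 + 4*U)
h = 180 - 80*√3 (h = -4*(-9 + 4*√((4 - 1*5) + 4))*5 = -4*(-9 + 4*√((4 - 5) + 4))*5 = -4*(-9 + 4*√(-1 + 4))*5 = -4*(-9 + 4*√3)*5 = (36 - 16*√3)*5 = 180 - 80*√3 ≈ 41.436)
((0*(-10) + h) - 374)² = ((0*(-10) + (180 - 80*√3)) - 374)² = ((0 + (180 - 80*√3)) - 374)² = ((180 - 80*√3) - 374)² = (-194 - 80*√3)²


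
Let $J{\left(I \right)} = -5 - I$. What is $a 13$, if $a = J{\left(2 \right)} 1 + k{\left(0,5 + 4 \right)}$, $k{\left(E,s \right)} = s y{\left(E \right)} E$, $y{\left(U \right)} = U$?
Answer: $-91$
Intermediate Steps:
$k{\left(E,s \right)} = s E^{2}$ ($k{\left(E,s \right)} = s E E = E s E = s E^{2}$)
$a = -7$ ($a = \left(-5 - 2\right) 1 + \left(5 + 4\right) 0^{2} = \left(-5 - 2\right) 1 + 9 \cdot 0 = \left(-7\right) 1 + 0 = -7 + 0 = -7$)
$a 13 = \left(-7\right) 13 = -91$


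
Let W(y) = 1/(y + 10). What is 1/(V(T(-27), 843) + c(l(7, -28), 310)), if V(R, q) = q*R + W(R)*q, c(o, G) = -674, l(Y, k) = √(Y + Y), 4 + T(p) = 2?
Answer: -8/18037 ≈ -0.00044353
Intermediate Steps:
T(p) = -2 (T(p) = -4 + 2 = -2)
l(Y, k) = √2*√Y (l(Y, k) = √(2*Y) = √2*√Y)
W(y) = 1/(10 + y)
V(R, q) = R*q + q/(10 + R) (V(R, q) = q*R + q/(10 + R) = R*q + q/(10 + R))
1/(V(T(-27), 843) + c(l(7, -28), 310)) = 1/(843*(1 - 2*(10 - 2))/(10 - 2) - 674) = 1/(843*(1 - 2*8)/8 - 674) = 1/(843*(⅛)*(1 - 16) - 674) = 1/(843*(⅛)*(-15) - 674) = 1/(-12645/8 - 674) = 1/(-18037/8) = -8/18037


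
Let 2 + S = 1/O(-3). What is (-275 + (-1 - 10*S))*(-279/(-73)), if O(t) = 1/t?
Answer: -63054/73 ≈ -863.75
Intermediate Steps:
O(t) = 1/t
S = -5 (S = -2 + 1/(1/(-3)) = -2 + 1/(-⅓) = -2 - 3 = -5)
(-275 + (-1 - 10*S))*(-279/(-73)) = (-275 + (-1 - 10*(-5)))*(-279/(-73)) = (-275 + (-1 + 50))*(-279*(-1/73)) = (-275 + 49)*(279/73) = -226*279/73 = -63054/73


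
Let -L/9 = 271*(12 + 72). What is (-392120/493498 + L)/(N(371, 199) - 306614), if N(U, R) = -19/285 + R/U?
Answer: 35166030922995/52628609841713 ≈ 0.66819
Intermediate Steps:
L = -204876 (L = -2439*(12 + 72) = -2439*84 = -9*22764 = -204876)
N(U, R) = -1/15 + R/U (N(U, R) = -19*1/285 + R/U = -1/15 + R/U)
(-392120/493498 + L)/(N(371, 199) - 306614) = (-392120/493498 - 204876)/((199 - 1/15*371)/371 - 306614) = (-392120*1/493498 - 204876)/((199 - 371/15)/371 - 306614) = (-196060/246749 - 204876)/((1/371)*(2614/15) - 306614) = -50553144184/(246749*(2614/5565 - 306614)) = -50553144184/(246749*(-1706304296/5565)) = -50553144184/246749*(-5565/1706304296) = 35166030922995/52628609841713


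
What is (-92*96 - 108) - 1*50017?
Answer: -58957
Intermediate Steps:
(-92*96 - 108) - 1*50017 = (-8832 - 108) - 50017 = -8940 - 50017 = -58957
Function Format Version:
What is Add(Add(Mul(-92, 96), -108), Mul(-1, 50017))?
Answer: -58957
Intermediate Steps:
Add(Add(Mul(-92, 96), -108), Mul(-1, 50017)) = Add(Add(-8832, -108), -50017) = Add(-8940, -50017) = -58957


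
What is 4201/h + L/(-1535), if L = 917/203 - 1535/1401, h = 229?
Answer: 261965693851/14281702935 ≈ 18.343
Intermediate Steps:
L = 139016/40629 (L = 917*(1/203) - 1535*1/1401 = 131/29 - 1535/1401 = 139016/40629 ≈ 3.4216)
4201/h + L/(-1535) = 4201/229 + (139016/40629)/(-1535) = 4201*(1/229) + (139016/40629)*(-1/1535) = 4201/229 - 139016/62365515 = 261965693851/14281702935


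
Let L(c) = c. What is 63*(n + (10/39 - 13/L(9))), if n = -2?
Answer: -2611/13 ≈ -200.85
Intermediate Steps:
63*(n + (10/39 - 13/L(9))) = 63*(-2 + (10/39 - 13/9)) = 63*(-2 - 139/117) = 63*(-373/117) = -2611/13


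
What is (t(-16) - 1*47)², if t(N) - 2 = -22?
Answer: 4489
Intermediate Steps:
t(N) = -20 (t(N) = 2 - 22 = -20)
(t(-16) - 1*47)² = (-20 - 1*47)² = (-20 - 47)² = (-67)² = 4489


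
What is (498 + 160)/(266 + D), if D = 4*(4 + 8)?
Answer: 329/157 ≈ 2.0955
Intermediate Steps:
D = 48 (D = 4*12 = 48)
(498 + 160)/(266 + D) = (498 + 160)/(266 + 48) = 658/314 = 658*(1/314) = 329/157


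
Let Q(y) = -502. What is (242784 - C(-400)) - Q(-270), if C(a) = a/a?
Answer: 243285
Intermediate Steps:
C(a) = 1
(242784 - C(-400)) - Q(-270) = (242784 - 1*1) - 1*(-502) = (242784 - 1) + 502 = 242783 + 502 = 243285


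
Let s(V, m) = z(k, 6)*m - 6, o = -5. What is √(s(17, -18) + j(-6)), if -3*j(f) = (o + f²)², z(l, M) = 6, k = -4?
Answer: I*√3909/3 ≈ 20.841*I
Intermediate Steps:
s(V, m) = -6 + 6*m (s(V, m) = 6*m - 6 = -6 + 6*m)
j(f) = -(-5 + f²)²/3
√(s(17, -18) + j(-6)) = √((-6 + 6*(-18)) - (-5 + (-6)²)²/3) = √((-6 - 108) - (-5 + 36)²/3) = √(-114 - ⅓*31²) = √(-114 - ⅓*961) = √(-114 - 961/3) = √(-1303/3) = I*√3909/3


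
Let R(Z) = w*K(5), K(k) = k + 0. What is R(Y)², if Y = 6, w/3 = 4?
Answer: 3600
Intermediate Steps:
w = 12 (w = 3*4 = 12)
K(k) = k
R(Z) = 60 (R(Z) = 12*5 = 60)
R(Y)² = 60² = 3600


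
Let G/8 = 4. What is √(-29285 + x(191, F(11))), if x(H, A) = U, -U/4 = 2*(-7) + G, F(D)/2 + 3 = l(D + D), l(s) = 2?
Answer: I*√29357 ≈ 171.34*I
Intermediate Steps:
G = 32 (G = 8*4 = 32)
F(D) = -2 (F(D) = -6 + 2*2 = -6 + 4 = -2)
U = -72 (U = -4*(2*(-7) + 32) = -4*(-14 + 32) = -4*18 = -72)
x(H, A) = -72
√(-29285 + x(191, F(11))) = √(-29285 - 72) = √(-29357) = I*√29357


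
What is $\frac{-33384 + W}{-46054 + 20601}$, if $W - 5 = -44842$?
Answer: $\frac{78221}{25453} \approx 3.0732$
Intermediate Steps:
$W = -44837$ ($W = 5 - 44842 = -44837$)
$\frac{-33384 + W}{-46054 + 20601} = \frac{-33384 - 44837}{-46054 + 20601} = - \frac{78221}{-25453} = \left(-78221\right) \left(- \frac{1}{25453}\right) = \frac{78221}{25453}$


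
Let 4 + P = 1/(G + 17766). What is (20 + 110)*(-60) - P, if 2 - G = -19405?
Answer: -289800709/37173 ≈ -7796.0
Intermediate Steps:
G = 19407 (G = 2 - 1*(-19405) = 2 + 19405 = 19407)
P = -148691/37173 (P = -4 + 1/(19407 + 17766) = -4 + 1/37173 = -148691/37173 ≈ -4.0000)
(20 + 110)*(-60) - P = (20 + 110)*(-60) - 1*(-148691/37173) = 130*(-60) + 148691/37173 = -7800 + 148691/37173 = -289800709/37173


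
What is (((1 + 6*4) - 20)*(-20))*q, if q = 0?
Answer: 0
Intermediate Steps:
(((1 + 6*4) - 20)*(-20))*q = (((1 + 6*4) - 20)*(-20))*0 = (((1 + 24) - 20)*(-20))*0 = ((25 - 20)*(-20))*0 = (5*(-20))*0 = -100*0 = 0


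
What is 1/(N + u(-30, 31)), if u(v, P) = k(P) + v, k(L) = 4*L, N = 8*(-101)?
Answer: -1/714 ≈ -0.0014006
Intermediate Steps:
N = -808
u(v, P) = v + 4*P (u(v, P) = 4*P + v = v + 4*P)
1/(N + u(-30, 31)) = 1/(-808 + (-30 + 4*31)) = 1/(-808 + (-30 + 124)) = 1/(-808 + 94) = 1/(-714) = -1/714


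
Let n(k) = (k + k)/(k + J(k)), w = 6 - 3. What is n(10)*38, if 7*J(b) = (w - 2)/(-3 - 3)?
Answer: 31920/419 ≈ 76.181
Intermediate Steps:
w = 3
J(b) = -1/42 (J(b) = ((3 - 2)/(-3 - 3))/7 = (1/(-6))/7 = (1*(-⅙))/7 = (⅐)*(-⅙) = -1/42)
n(k) = 2*k/(-1/42 + k) (n(k) = (k + k)/(k - 1/42) = (2*k)/(-1/42 + k) = 2*k/(-1/42 + k))
n(10)*38 = (84*10/(-1 + 42*10))*38 = (84*10/(-1 + 420))*38 = (84*10/419)*38 = (84*10*(1/419))*38 = (840/419)*38 = 31920/419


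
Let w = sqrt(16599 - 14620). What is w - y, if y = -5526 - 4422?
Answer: 9948 + sqrt(1979) ≈ 9992.5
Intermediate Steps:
y = -9948
w = sqrt(1979) ≈ 44.486
w - y = sqrt(1979) - 1*(-9948) = sqrt(1979) + 9948 = 9948 + sqrt(1979)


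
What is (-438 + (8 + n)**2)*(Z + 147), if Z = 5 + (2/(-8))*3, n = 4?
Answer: -88935/2 ≈ -44468.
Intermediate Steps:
Z = 17/4 (Z = 5 + (2*(-1/8))*3 = 5 - 1/4*3 = 5 - 3/4 = 17/4 ≈ 4.2500)
(-438 + (8 + n)**2)*(Z + 147) = (-438 + (8 + 4)**2)*(17/4 + 147) = (-438 + 12**2)*(605/4) = (-438 + 144)*(605/4) = -294*605/4 = -88935/2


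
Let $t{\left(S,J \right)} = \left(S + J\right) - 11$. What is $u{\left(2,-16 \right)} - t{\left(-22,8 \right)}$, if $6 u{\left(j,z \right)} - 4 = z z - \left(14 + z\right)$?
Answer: $\frac{206}{3} \approx 68.667$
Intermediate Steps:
$t{\left(S,J \right)} = -11 + J + S$ ($t{\left(S,J \right)} = \left(J + S\right) - 11 = -11 + J + S$)
$u{\left(j,z \right)} = - \frac{5}{3} - \frac{z}{6} + \frac{z^{2}}{6}$ ($u{\left(j,z \right)} = \frac{2}{3} + \frac{z z - \left(14 + z\right)}{6} = \frac{2}{3} + \frac{z^{2} - \left(14 + z\right)}{6} = \frac{2}{3} + \frac{-14 + z^{2} - z}{6} = \frac{2}{3} - \left(\frac{7}{3} - \frac{z^{2}}{6} + \frac{z}{6}\right) = - \frac{5}{3} - \frac{z}{6} + \frac{z^{2}}{6}$)
$u{\left(2,-16 \right)} - t{\left(-22,8 \right)} = \left(- \frac{5}{3} - - \frac{8}{3} + \frac{\left(-16\right)^{2}}{6}\right) - \left(-11 + 8 - 22\right) = \left(- \frac{5}{3} + \frac{8}{3} + \frac{1}{6} \cdot 256\right) - -25 = \left(- \frac{5}{3} + \frac{8}{3} + \frac{128}{3}\right) + 25 = \frac{131}{3} + 25 = \frac{206}{3}$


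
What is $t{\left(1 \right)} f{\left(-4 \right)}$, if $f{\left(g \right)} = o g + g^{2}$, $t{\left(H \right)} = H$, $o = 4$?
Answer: $0$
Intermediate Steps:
$f{\left(g \right)} = g^{2} + 4 g$ ($f{\left(g \right)} = 4 g + g^{2} = g^{2} + 4 g$)
$t{\left(1 \right)} f{\left(-4 \right)} = 1 \left(- 4 \left(4 - 4\right)\right) = 1 \left(\left(-4\right) 0\right) = 1 \cdot 0 = 0$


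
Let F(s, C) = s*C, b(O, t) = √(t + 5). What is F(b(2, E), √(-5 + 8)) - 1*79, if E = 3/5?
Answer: -79 + 2*√105/5 ≈ -74.901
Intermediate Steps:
E = ⅗ (E = 3*(⅕) = ⅗ ≈ 0.60000)
b(O, t) = √(5 + t)
F(s, C) = C*s
F(b(2, E), √(-5 + 8)) - 1*79 = √(-5 + 8)*√(5 + ⅗) - 1*79 = √3*√(28/5) - 79 = √3*(2*√35/5) - 79 = 2*√105/5 - 79 = -79 + 2*√105/5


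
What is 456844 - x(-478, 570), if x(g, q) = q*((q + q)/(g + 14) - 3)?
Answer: 26677357/58 ≈ 4.5995e+5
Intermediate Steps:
x(g, q) = q*(-3 + 2*q/(14 + g)) (x(g, q) = q*((2*q)/(14 + g) - 3) = q*(2*q/(14 + g) - 3) = q*(-3 + 2*q/(14 + g)))
456844 - x(-478, 570) = 456844 - 570*(-42 - 3*(-478) + 2*570)/(14 - 478) = 456844 - 570*(-42 + 1434 + 1140)/(-464) = 456844 - 570*(-1)*2532/464 = 456844 - 1*(-180405/58) = 456844 + 180405/58 = 26677357/58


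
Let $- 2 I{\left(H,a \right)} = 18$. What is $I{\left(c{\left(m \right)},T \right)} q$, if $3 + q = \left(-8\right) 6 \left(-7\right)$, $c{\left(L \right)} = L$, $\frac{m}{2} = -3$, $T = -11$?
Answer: $-2997$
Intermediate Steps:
$m = -6$ ($m = 2 \left(-3\right) = -6$)
$I{\left(H,a \right)} = -9$ ($I{\left(H,a \right)} = \left(- \frac{1}{2}\right) 18 = -9$)
$q = 333$ ($q = -3 + \left(-8\right) 6 \left(-7\right) = -3 - -336 = -3 + 336 = 333$)
$I{\left(c{\left(m \right)},T \right)} q = \left(-9\right) 333 = -2997$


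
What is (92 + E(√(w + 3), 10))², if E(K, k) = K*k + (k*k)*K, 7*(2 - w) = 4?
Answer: 434348/7 + 20240*√217/7 ≈ 1.0464e+5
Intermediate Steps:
w = 10/7 (w = 2 - ⅐*4 = 2 - 4/7 = 10/7 ≈ 1.4286)
E(K, k) = K*k + K*k² (E(K, k) = K*k + k²*K = K*k + K*k²)
(92 + E(√(w + 3), 10))² = (92 + √(10/7 + 3)*10*(1 + 10))² = (92 + √(31/7)*10*11)² = (92 + (√217/7)*10*11)² = (92 + 110*√217/7)²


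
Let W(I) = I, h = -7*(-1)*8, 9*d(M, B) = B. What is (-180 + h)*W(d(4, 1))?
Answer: -124/9 ≈ -13.778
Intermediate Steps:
d(M, B) = B/9
h = 56 (h = 7*8 = 56)
(-180 + h)*W(d(4, 1)) = (-180 + 56)*((1/9)*1) = -124*1/9 = -124/9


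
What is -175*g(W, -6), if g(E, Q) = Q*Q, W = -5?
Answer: -6300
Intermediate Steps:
g(E, Q) = Q²
-175*g(W, -6) = -175*(-6)² = -175*36 = -6300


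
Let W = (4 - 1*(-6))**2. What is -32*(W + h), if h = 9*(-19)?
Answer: 2272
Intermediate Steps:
h = -171
W = 100 (W = (4 + 6)**2 = 10**2 = 100)
-32*(W + h) = -32*(100 - 171) = -32*(-71) = 2272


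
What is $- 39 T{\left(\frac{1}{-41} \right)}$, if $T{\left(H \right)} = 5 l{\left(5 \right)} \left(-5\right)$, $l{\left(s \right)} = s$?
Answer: $4875$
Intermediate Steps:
$T{\left(H \right)} = -125$ ($T{\left(H \right)} = 5 \cdot 5 \left(-5\right) = 25 \left(-5\right) = -125$)
$- 39 T{\left(\frac{1}{-41} \right)} = \left(-39\right) \left(-125\right) = 4875$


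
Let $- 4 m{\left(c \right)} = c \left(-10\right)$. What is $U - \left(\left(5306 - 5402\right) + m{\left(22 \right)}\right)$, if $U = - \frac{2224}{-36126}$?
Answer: $\frac{741695}{18063} \approx 41.062$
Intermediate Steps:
$m{\left(c \right)} = \frac{5 c}{2}$ ($m{\left(c \right)} = - \frac{c \left(-10\right)}{4} = - \frac{\left(-10\right) c}{4} = \frac{5 c}{2}$)
$U = \frac{1112}{18063}$ ($U = \left(-2224\right) \left(- \frac{1}{36126}\right) = \frac{1112}{18063} \approx 0.061562$)
$U - \left(\left(5306 - 5402\right) + m{\left(22 \right)}\right) = \frac{1112}{18063} - \left(\left(5306 - 5402\right) + \frac{5}{2} \cdot 22\right) = \frac{1112}{18063} - \left(-96 + 55\right) = \frac{1112}{18063} - -41 = \frac{1112}{18063} + 41 = \frac{741695}{18063}$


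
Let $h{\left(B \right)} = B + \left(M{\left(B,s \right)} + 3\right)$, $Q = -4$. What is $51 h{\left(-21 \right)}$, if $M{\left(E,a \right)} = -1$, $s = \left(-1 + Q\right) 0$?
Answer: $-969$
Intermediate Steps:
$s = 0$ ($s = \left(-1 - 4\right) 0 = \left(-5\right) 0 = 0$)
$h{\left(B \right)} = 2 + B$ ($h{\left(B \right)} = B + \left(-1 + 3\right) = B + 2 = 2 + B$)
$51 h{\left(-21 \right)} = 51 \left(2 - 21\right) = 51 \left(-19\right) = -969$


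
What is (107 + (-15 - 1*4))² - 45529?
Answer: -37785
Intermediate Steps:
(107 + (-15 - 1*4))² - 45529 = (107 + (-15 - 4))² - 45529 = (107 - 19)² - 45529 = 88² - 45529 = 7744 - 45529 = -37785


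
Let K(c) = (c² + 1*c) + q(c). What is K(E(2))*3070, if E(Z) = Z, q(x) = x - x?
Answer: 18420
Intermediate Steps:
q(x) = 0
K(c) = c + c² (K(c) = (c² + 1*c) + 0 = (c² + c) + 0 = (c + c²) + 0 = c + c²)
K(E(2))*3070 = (2*(1 + 2))*3070 = (2*3)*3070 = 6*3070 = 18420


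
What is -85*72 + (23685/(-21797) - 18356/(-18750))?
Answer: -1250624869009/204346875 ≈ -6120.1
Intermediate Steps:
-85*72 + (23685/(-21797) - 18356/(-18750)) = -6120 + (23685*(-1/21797) - 18356*(-1/18750)) = -6120 + (-23685/21797 + 9178/9375) = -6120 - 21994009/204346875 = -1250624869009/204346875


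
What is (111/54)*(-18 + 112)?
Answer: 1739/9 ≈ 193.22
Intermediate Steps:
(111/54)*(-18 + 112) = (111*(1/54))*94 = (37/18)*94 = 1739/9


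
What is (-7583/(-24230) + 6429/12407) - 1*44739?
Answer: -13449260352839/300621610 ≈ -44738.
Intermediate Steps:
(-7583/(-24230) + 6429/12407) - 1*44739 = (-7583*(-1/24230) + 6429*(1/12407)) - 44739 = (7583/24230 + 6429/12407) - 44739 = 249856951/300621610 - 44739 = -13449260352839/300621610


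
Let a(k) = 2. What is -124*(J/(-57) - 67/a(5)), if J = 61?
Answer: 244342/57 ≈ 4286.7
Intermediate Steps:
-124*(J/(-57) - 67/a(5)) = -124*(61/(-57) - 67/2) = -124*(61*(-1/57) - 67*½) = -124*(-61/57 - 67/2) = -124*(-3941/114) = 244342/57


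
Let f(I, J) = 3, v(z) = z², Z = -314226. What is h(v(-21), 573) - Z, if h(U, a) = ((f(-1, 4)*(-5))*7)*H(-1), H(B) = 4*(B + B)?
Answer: 315066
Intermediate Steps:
H(B) = 8*B (H(B) = 4*(2*B) = 8*B)
h(U, a) = 840 (h(U, a) = ((3*(-5))*7)*(8*(-1)) = -15*7*(-8) = -105*(-8) = 840)
h(v(-21), 573) - Z = 840 - 1*(-314226) = 840 + 314226 = 315066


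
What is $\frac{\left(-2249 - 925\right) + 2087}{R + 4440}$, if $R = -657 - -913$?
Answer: $- \frac{1087}{4696} \approx -0.23147$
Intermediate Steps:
$R = 256$ ($R = -657 + 913 = 256$)
$\frac{\left(-2249 - 925\right) + 2087}{R + 4440} = \frac{\left(-2249 - 925\right) + 2087}{256 + 4440} = \frac{\left(-2249 - 925\right) + 2087}{4696} = \left(-3174 + 2087\right) \frac{1}{4696} = \left(-1087\right) \frac{1}{4696} = - \frac{1087}{4696}$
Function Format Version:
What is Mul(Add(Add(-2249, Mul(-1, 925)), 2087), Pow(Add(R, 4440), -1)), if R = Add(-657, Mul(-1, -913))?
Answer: Rational(-1087, 4696) ≈ -0.23147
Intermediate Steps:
R = 256 (R = Add(-657, 913) = 256)
Mul(Add(Add(-2249, Mul(-1, 925)), 2087), Pow(Add(R, 4440), -1)) = Mul(Add(Add(-2249, Mul(-1, 925)), 2087), Pow(Add(256, 4440), -1)) = Mul(Add(Add(-2249, -925), 2087), Pow(4696, -1)) = Mul(Add(-3174, 2087), Rational(1, 4696)) = Mul(-1087, Rational(1, 4696)) = Rational(-1087, 4696)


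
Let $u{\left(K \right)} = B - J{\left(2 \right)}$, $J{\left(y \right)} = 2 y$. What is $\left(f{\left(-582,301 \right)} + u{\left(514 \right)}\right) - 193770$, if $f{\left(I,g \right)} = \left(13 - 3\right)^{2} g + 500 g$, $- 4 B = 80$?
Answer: $-13194$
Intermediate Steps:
$B = -20$ ($B = \left(- \frac{1}{4}\right) 80 = -20$)
$f{\left(I,g \right)} = 600 g$ ($f{\left(I,g \right)} = 10^{2} g + 500 g = 100 g + 500 g = 600 g$)
$u{\left(K \right)} = -24$ ($u{\left(K \right)} = -20 - 2 \cdot 2 = -20 - 4 = -24$)
$\left(f{\left(-582,301 \right)} + u{\left(514 \right)}\right) - 193770 = \left(600 \cdot 301 - 24\right) - 193770 = \left(180600 - 24\right) - 193770 = 180576 - 193770 = -13194$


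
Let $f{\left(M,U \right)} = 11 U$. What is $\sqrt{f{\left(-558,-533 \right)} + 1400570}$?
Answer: $\sqrt{1394707} \approx 1181.0$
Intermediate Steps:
$\sqrt{f{\left(-558,-533 \right)} + 1400570} = \sqrt{11 \left(-533\right) + 1400570} = \sqrt{-5863 + 1400570} = \sqrt{1394707}$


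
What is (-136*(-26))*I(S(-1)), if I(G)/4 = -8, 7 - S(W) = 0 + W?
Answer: -113152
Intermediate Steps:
S(W) = 7 - W (S(W) = 7 - (0 + W) = 7 - W)
I(G) = -32 (I(G) = 4*(-8) = -32)
(-136*(-26))*I(S(-1)) = -136*(-26)*(-32) = 3536*(-32) = -113152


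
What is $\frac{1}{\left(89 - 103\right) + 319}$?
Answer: $\frac{1}{305} \approx 0.0032787$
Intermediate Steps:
$\frac{1}{\left(89 - 103\right) + 319} = \frac{1}{-14 + 319} = \frac{1}{305}$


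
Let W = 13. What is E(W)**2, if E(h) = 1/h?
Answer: 1/169 ≈ 0.0059172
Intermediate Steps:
E(W)**2 = (1/13)**2 = 1/169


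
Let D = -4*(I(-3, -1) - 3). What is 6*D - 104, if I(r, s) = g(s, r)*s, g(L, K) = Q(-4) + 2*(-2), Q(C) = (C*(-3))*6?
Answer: 1600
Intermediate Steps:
Q(C) = -18*C (Q(C) = -3*C*6 = -18*C)
g(L, K) = 68 (g(L, K) = -18*(-4) + 2*(-2) = 72 - 4 = 68)
I(r, s) = 68*s
D = 284 (D = -4*(68*(-1) - 3) = -4*(-68 - 3) = -4*(-71) = 284)
6*D - 104 = 6*284 - 104 = 1704 - 104 = 1600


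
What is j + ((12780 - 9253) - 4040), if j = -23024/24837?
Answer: -12764405/24837 ≈ -513.93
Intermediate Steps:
j = -23024/24837 (j = -23024*1/24837 = -23024/24837 ≈ -0.92700)
j + ((12780 - 9253) - 4040) = -23024/24837 + ((12780 - 9253) - 4040) = -23024/24837 + (3527 - 4040) = -23024/24837 - 513 = -12764405/24837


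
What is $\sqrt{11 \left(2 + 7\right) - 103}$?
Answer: $2 i \approx 2.0 i$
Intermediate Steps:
$\sqrt{11 \left(2 + 7\right) - 103} = \sqrt{11 \cdot 9 - 103} = \sqrt{99 - 103} = \sqrt{-4} = 2 i$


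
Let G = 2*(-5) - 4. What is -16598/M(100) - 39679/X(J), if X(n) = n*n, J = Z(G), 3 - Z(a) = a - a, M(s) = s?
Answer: -2058641/450 ≈ -4574.8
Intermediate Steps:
G = -14 (G = -10 - 4 = -14)
Z(a) = 3 (Z(a) = 3 - (a - a) = 3 - 1*0 = 3 + 0 = 3)
J = 3
X(n) = n**2
-16598/M(100) - 39679/X(J) = -16598/100 - 39679/(3**2) = -16598*1/100 - 39679/9 = -8299/50 - 39679*1/9 = -8299/50 - 39679/9 = -2058641/450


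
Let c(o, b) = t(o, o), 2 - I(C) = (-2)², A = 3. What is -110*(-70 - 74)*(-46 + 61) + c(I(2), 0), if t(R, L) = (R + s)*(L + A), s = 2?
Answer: 237600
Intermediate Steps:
I(C) = -2 (I(C) = 2 - 1*(-2)² = 2 - 1*4 = 2 - 4 = -2)
t(R, L) = (2 + R)*(3 + L) (t(R, L) = (R + 2)*(L + 3) = (2 + R)*(3 + L))
c(o, b) = 6 + o² + 5*o (c(o, b) = 6 + 2*o + 3*o + o*o = 6 + 2*o + 3*o + o² = 6 + o² + 5*o)
-110*(-70 - 74)*(-46 + 61) + c(I(2), 0) = -110*(-70 - 74)*(-46 + 61) + (6 + (-2)² + 5*(-2)) = -(-15840)*15 + (6 + 4 - 10) = -110*(-2160) + 0 = 237600 + 0 = 237600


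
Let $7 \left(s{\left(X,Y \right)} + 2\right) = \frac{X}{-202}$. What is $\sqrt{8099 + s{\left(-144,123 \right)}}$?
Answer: $\frac{\sqrt{4047328257}}{707} \approx 89.984$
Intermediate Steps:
$s{\left(X,Y \right)} = -2 - \frac{X}{1414}$ ($s{\left(X,Y \right)} = -2 + \frac{X \frac{1}{-202}}{7} = -2 + \frac{X \left(- \frac{1}{202}\right)}{7} = -2 + \frac{\left(- \frac{1}{202}\right) X}{7} = -2 - \frac{X}{1414}$)
$\sqrt{8099 + s{\left(-144,123 \right)}} = \sqrt{8099 - \frac{1342}{707}} = \sqrt{\frac{5724651}{707}} = \frac{\sqrt{4047328257}}{707}$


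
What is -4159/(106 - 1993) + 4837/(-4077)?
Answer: 2609608/2564433 ≈ 1.0176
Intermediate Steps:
-4159/(106 - 1993) + 4837/(-4077) = -4159/(-1887) + 4837*(-1/4077) = -4159*(-1/1887) - 4837/4077 = 4159/1887 - 4837/4077 = 2609608/2564433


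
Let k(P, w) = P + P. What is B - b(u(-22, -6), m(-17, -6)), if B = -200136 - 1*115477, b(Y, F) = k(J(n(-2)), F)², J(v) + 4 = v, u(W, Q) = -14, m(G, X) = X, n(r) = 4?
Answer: -315613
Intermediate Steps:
J(v) = -4 + v
k(P, w) = 2*P
b(Y, F) = 0 (b(Y, F) = (2*(-4 + 4))² = (2*0)² = 0² = 0)
B = -315613 (B = -200136 - 115477 = -315613)
B - b(u(-22, -6), m(-17, -6)) = -315613 - 1*0 = -315613 + 0 = -315613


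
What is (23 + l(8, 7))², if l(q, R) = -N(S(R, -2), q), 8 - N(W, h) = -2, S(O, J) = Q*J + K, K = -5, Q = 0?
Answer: 169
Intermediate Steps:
S(O, J) = -5 (S(O, J) = 0*J - 5 = 0 - 5 = -5)
N(W, h) = 10 (N(W, h) = 8 - 1*(-2) = 8 + 2 = 10)
l(q, R) = -10 (l(q, R) = -1*10 = -10)
(23 + l(8, 7))² = (23 - 10)² = 13² = 169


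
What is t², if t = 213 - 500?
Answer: 82369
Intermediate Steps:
t = -287
t² = (-287)² = 82369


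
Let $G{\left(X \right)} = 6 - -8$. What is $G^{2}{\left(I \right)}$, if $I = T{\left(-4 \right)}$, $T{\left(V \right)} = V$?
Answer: $196$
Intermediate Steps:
$I = -4$
$G{\left(X \right)} = 14$ ($G{\left(X \right)} = 6 + 8 = 14$)
$G^{2}{\left(I \right)} = 14^{2} = 196$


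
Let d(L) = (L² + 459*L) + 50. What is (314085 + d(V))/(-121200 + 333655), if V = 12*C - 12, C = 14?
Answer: 82015/42491 ≈ 1.9302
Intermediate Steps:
V = 156 (V = 12*14 - 12 = 168 - 12 = 156)
d(L) = 50 + L² + 459*L
(314085 + d(V))/(-121200 + 333655) = (314085 + (50 + 156² + 459*156))/(-121200 + 333655) = (314085 + (50 + 24336 + 71604))/212455 = (314085 + 95990)*(1/212455) = 410075*(1/212455) = 82015/42491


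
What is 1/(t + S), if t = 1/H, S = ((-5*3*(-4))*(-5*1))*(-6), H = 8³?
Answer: 512/921601 ≈ 0.00055556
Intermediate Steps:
H = 512
S = 1800 (S = (-15*(-4)*(-5))*(-6) = (60*(-5))*(-6) = -300*(-6) = 1800)
t = 1/512 ≈ 0.0019531
1/(t + S) = 1/(1/512 + 1800) = 1/(921601/512) = 512/921601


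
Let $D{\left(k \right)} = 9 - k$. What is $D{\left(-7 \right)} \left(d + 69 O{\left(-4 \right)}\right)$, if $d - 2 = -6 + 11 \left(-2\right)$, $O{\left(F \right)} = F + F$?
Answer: $-9248$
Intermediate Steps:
$O{\left(F \right)} = 2 F$
$d = -26$ ($d = 2 + \left(-6 + 11 \left(-2\right)\right) = 2 - 28 = -26$)
$D{\left(-7 \right)} \left(d + 69 O{\left(-4 \right)}\right) = \left(9 - -7\right) \left(-26 + 69 \cdot 2 \left(-4\right)\right) = \left(9 + 7\right) \left(-26 + 69 \left(-8\right)\right) = 16 \left(-26 - 552\right) = 16 \left(-578\right) = -9248$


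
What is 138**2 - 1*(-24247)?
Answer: 43291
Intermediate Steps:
138**2 - 1*(-24247) = 19044 + 24247 = 43291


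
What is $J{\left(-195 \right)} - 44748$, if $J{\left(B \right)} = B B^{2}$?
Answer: $-7459623$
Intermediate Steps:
$J{\left(B \right)} = B^{3}$
$J{\left(-195 \right)} - 44748 = \left(-195\right)^{3} - 44748 = -7414875 - 44748 = -7459623$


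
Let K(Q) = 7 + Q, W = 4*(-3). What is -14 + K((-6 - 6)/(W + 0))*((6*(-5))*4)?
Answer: -974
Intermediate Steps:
W = -12
-14 + K((-6 - 6)/(W + 0))*((6*(-5))*4) = -14 + (7 + (-6 - 6)/(-12 + 0))*((6*(-5))*4) = -14 + (7 - 12/(-12))*(-30*4) = -14 + (7 - 12*(-1/12))*(-120) = -14 + (7 + 1)*(-120) = -14 + 8*(-120) = -14 - 960 = -974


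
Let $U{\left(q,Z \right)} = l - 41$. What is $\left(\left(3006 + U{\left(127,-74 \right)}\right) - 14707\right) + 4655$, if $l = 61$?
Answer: $-7026$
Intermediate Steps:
$U{\left(q,Z \right)} = 20$ ($U{\left(q,Z \right)} = 61 - 41 = 20$)
$\left(\left(3006 + U{\left(127,-74 \right)}\right) - 14707\right) + 4655 = \left(\left(3006 + 20\right) - 14707\right) + 4655 = \left(3026 - 14707\right) + 4655 = -11681 + 4655 = -7026$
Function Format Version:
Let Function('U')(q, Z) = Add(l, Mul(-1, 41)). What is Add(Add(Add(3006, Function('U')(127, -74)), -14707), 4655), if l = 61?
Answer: -7026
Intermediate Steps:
Function('U')(q, Z) = 20 (Function('U')(q, Z) = Add(61, Mul(-1, 41)) = Add(61, -41) = 20)
Add(Add(Add(3006, Function('U')(127, -74)), -14707), 4655) = Add(Add(Add(3006, 20), -14707), 4655) = Add(Add(3026, -14707), 4655) = Add(-11681, 4655) = -7026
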